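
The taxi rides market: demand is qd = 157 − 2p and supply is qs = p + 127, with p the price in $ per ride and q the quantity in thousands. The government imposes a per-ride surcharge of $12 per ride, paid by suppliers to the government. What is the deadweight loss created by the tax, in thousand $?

Before the tax: set 157 − 2p = p + 127 → p* = $10, q* = 137.
With the tax collected from suppliers, supply shifts: qs = (p − 12) + 127.
Solving gives q = 129 with buyers paying $14 and suppliers receiving $2 (the $12 wedge).
Quantity falls by |ΔQ| = |137 − 129| = 8.
DWL = ½ · t · |ΔQ| = ½ · 12 · 8 = $48.

Deadweight loss = $48 thousand.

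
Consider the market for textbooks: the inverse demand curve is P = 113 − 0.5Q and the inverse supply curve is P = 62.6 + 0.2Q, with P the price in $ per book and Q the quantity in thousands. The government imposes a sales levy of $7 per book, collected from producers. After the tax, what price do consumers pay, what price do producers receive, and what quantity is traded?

Inverting to Q(P) form: Qd = 226 − 2P; Qs = 5P − 313.
Without the tax, 226 − 2P = 5P − 313 gives 7P = 539, so P* = $77 and Q* = 72.
With the tax collected from producers, supply shifts: Qs = 5(P − 7) − 313.
Solving gives Q = 62 with consumers paying $82 and producers receiving $75 (the $7 wedge).
The less price-elastic side of the market bears the larger share of a per-unit tax.

Consumers pay $82; producers receive $75; quantity = 62.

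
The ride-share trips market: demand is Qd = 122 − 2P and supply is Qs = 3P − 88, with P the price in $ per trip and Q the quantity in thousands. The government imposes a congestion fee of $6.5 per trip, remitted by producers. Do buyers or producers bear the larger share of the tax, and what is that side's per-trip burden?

Before the tax: set 122 − 2P = 3P − 88 → P* = $42, Q* = 38.
With the tax collected from producers, supply shifts: Qs = 3(P − 6.5) − 88.
New equilibrium: buyers pay $45.9, producers receive $39.4, Q = 30.2. (Wedge: Pb − Ps = 6.5.)
Per-trip burden: buyers $3.9, producers $2.6.
Buyers take the larger share because demand is less price-elastic here (demand slope 2 vs supply slope 3).
The less price-elastic side of the market bears the larger share of a per-unit tax.

Buyers bear the larger share: $3.9 per trip.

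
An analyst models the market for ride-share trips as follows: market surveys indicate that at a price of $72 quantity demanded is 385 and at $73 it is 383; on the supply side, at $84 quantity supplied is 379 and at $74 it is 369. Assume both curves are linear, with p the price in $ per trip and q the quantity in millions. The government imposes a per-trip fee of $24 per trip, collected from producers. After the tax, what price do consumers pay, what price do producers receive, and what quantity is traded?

Consumers pay $86; producers receive $62; quantity = 357.

Demand slope: (383 − 385)/(73 − 72) = -2, so qd = 529 − 2p.
Supply slope: (369 − 379)/(74 − 84) = 1, so qs = p + 295.
Without the tax, 529 − 2p = p + 295 gives 3p = 234, so p* = $78 and q* = 373.
With the tax collected from producers, supply shifts: qs = (p − 24) + 295.
New equilibrium: consumers pay $86, producers receive $62, q = 357. (Wedge: pb − ps = 24.)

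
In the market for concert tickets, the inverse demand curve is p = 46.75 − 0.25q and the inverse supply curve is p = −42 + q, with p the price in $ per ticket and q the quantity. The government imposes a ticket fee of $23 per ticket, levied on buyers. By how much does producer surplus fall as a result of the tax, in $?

Inverting to q(p) form: qd = 187 − 4p; qs = p + 42.
Before the tax: set 187 − 4p = p + 42 → p* = $29, q* = 71.
With the tax collected from buyers, demand (in seller-price terms) shifts: qd = 187 − 4(p + 23).
New equilibrium: buyers pay $33.6, sellers receive $10.6, q = 52.6. (Wedge: pb − ps = 23.)
ΔPS is the trapezoid between Q = 52.6 and Q = 71 of height $18.4: ½ · (71 + 52.6) · 18.4 = $1137.12.

Producer surplus falls by $1137.12.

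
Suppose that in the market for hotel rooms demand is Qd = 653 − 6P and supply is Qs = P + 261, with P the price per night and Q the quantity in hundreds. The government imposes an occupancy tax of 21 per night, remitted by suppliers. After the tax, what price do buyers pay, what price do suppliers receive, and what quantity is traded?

Buyers pay 59; suppliers receive 38; quantity = 299.

Before the tax: set 653 − 6P = P + 261 → P* = 56, Q* = 317.
With the tax collected from suppliers, supply shifts: Qs = (P − 21) + 261.
Solving gives Q = 299 with buyers paying 59 and suppliers receiving 38 (the 21 wedge).
The less price-elastic side of the market bears the larger share of a per-unit tax.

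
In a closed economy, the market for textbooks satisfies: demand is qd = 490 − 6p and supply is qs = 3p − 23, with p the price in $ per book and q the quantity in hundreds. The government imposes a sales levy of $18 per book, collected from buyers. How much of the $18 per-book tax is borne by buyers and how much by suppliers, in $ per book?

Buyers bear $6 per book; suppliers bear $12 per book.

Before the tax: set 490 − 6p = 3p − 23 → p* = $57, q* = 148.
With the tax collected from buyers, demand (in seller-price terms) shifts: qd = 490 − 6(p + 18).
Solving gives q = 112 with buyers paying $63 and suppliers receiving $45 (the $18 wedge).
Burden on buyers: $6; on suppliers: $12. (They sum to $18.)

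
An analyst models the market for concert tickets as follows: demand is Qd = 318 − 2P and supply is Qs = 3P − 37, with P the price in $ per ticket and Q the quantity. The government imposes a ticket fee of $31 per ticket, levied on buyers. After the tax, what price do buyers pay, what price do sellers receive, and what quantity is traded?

Before the tax: set 318 − 2P = 3P − 37 → P* = $71, Q* = 176.
With the tax collected from buyers, demand (in seller-price terms) shifts: Qd = 318 − 2(P + 31).
Solving gives Q = 138.8 with buyers paying $89.6 and sellers receiving $58.6 (the $31 wedge).

Buyers pay $89.6; sellers receive $58.6; quantity = 138.8.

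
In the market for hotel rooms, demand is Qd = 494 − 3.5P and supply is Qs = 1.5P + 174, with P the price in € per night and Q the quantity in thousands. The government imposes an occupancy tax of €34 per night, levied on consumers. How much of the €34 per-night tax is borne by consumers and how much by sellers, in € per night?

Without the tax, 494 − 3.5P = 1.5P + 174 gives 5P = 320, so P* = €64 and Q* = 270.
With the tax collected from consumers, demand (in seller-price terms) shifts: Qd = 494 − 3.5(P + 34).
New equilibrium: consumers pay €74.2, sellers receive €40.2, Q = 234.3. (Wedge: Pb − Ps = 34.)
Burden on consumers: €10.2; on sellers: €23.8. (They sum to €34.)
The less price-elastic side of the market bears the larger share of a per-unit tax.

Consumers bear €10.2 per night; sellers bear €23.8 per night.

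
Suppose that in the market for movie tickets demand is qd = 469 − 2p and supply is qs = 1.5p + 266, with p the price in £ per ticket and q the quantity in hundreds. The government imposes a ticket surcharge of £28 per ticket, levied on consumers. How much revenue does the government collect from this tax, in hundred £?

Tax revenue = £9212 hundred.

Without the tax, 469 − 2p = 1.5p + 266 gives 3.5p = 203, so p* = £58 and q* = 353.
With the tax collected from consumers, demand (in seller-price terms) shifts: qd = 469 − 2(p + 28).
New equilibrium: consumers pay £70, producers receive £42, q = 329. (Wedge: pb − ps = 28.)
Revenue = t · Q = 28 · 329 = £9212.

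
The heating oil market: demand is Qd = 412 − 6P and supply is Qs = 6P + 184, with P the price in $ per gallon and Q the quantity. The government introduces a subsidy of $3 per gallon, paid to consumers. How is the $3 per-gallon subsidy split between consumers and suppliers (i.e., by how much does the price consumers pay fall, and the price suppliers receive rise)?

Without the subsidy, 412 − 6P = 6P + 184 gives 12P = 228, so P* = $19 and Q* = 298.
With a per-unit subsidy paid to consumers, each effectively pays P − 3, so demand becomes Qd = 412 − 6(P − 3).
New equilibrium: consumers pay $17.5, suppliers receive $20.5, Q = 307. (Wedge: Pb − Ps = −3.)
Gain to consumers: $1.5; to suppliers: $1.5. (They sum to $3.)

Consumers gain $1.5 per gallon; suppliers gain $1.5 per gallon.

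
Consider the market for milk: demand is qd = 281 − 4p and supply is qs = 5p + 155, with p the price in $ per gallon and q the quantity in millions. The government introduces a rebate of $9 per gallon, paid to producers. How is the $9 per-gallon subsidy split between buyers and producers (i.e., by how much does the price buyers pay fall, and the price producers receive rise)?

Before the subsidy: set 281 − 4p = 5p + 155 → p* = $14, q* = 225.
With a per-unit subsidy paid to producers, each receives p + 9 per unit sold, so supply becomes qs = 5(p + 9) + 155.
New equilibrium: buyers pay $9, producers receive $18, q = 245. (Wedge: pb − ps = −9.)
Gain to buyers: $5; to producers: $4. (They sum to $9.)

Buyers gain $5 per gallon; producers gain $4 per gallon.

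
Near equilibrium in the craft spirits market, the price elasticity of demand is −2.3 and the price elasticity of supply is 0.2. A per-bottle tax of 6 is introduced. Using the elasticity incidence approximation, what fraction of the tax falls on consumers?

Incidence ratio: consumers' share ≈ εs / (εs + |εd|) = 0.2 / (0.2 + 2.3) = 0.08.
Supply is the less elastic side, so consumers bear the smaller share.

Consumers' share ≈ 0.08.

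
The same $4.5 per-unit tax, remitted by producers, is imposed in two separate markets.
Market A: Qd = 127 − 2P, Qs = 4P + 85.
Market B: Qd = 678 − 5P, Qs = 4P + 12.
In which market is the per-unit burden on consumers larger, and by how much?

Market A, by $1.

Market A: pre-tax P* = $7, Q* = 113; post-tax Q = 107; per-unit burden on consumers = $3.
Market B: pre-tax P* = $74, Q* = 308; post-tax Q = 298; per-unit burden on consumers = $2.
Difference: $3 vs $2 → market A is larger by $1.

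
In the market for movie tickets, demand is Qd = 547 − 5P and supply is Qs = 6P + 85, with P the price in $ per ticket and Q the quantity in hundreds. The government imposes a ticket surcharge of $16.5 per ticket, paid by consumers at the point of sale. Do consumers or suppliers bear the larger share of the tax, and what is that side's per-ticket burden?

Before the tax: set 547 − 5P = 6P + 85 → P* = $42, Q* = 337.
With the tax collected from consumers, demand (in seller-price terms) shifts: Qd = 547 − 5(P + 16.5).
New equilibrium: consumers pay $51, suppliers receive $34.5, Q = 292. (Wedge: Pb − Ps = 16.5.)
Per-ticket burden: consumers $9, suppliers $7.5.
Consumers take the larger share because demand is less price-elastic here (demand slope 5 vs supply slope 6).

Consumers bear the larger share: $9 per ticket.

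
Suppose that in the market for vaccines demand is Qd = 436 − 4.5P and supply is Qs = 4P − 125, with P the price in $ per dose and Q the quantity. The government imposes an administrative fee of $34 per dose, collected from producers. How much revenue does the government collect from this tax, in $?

Before the tax: set 436 − 4.5P = 4P − 125 → P* = $66, Q* = 139.
With the tax collected from producers, supply shifts: Qs = 4(P − 34) − 125.
Solving gives Q = 67 with buyers paying $82 and producers receiving $48 (the $34 wedge).
Revenue = t · Q = 34 · 67 = $2278.

Tax revenue = $2278.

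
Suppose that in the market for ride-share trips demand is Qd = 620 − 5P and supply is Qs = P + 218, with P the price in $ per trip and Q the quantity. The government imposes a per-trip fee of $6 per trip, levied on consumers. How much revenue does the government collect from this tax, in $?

Before the tax: set 620 − 5P = P + 218 → P* = $67, Q* = 285.
With the tax collected from consumers, demand (in seller-price terms) shifts: Qd = 620 − 5(P + 6).
New equilibrium: consumers pay $68, producers receive $62, Q = 280. (Wedge: Pb − Ps = 6.)
Revenue = t · Q = 6 · 280 = $1680.

Tax revenue = $1680.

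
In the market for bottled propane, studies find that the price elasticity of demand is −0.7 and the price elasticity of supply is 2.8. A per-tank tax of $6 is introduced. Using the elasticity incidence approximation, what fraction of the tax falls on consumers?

Incidence ratio: consumers' share ≈ εs / (εs + |εd|) = 2.8 / (2.8 + 0.7) = 0.8.
Supply is the more elastic side, so consumers bear the larger share.

Consumers' share ≈ 0.8.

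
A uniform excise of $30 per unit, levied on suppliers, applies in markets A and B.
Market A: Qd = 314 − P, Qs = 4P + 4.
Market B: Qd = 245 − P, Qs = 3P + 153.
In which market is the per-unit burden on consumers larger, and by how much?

Market A, by $1.5.

Market A: pre-tax P* = $62, Q* = 252; post-tax Q = 228; per-unit burden on consumers = $24.
Market B: pre-tax P* = $23, Q* = 222; post-tax Q = 199.5; per-unit burden on consumers = $22.5.
Difference: $24 vs $22.5 → market A is larger by $1.5.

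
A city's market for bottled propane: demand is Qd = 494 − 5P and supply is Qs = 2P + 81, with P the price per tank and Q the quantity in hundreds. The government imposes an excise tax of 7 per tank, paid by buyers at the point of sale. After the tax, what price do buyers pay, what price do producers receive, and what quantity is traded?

Buyers pay 61; producers receive 54; quantity = 189.

Without the tax, 494 − 5P = 2P + 81 gives 7P = 413, so P* = 59 and Q* = 199.
With the tax collected from buyers, demand (in seller-price terms) shifts: Qd = 494 − 5(P + 7).
New equilibrium: buyers pay 61, producers receive 54, Q = 189. (Wedge: Pb − Ps = 7.)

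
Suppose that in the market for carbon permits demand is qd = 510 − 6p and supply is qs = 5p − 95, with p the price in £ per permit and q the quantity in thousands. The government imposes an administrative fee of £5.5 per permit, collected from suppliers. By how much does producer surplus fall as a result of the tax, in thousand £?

Producer surplus falls by £517.5 thousand.

Without the tax, 510 − 6p = 5p − 95 gives 11p = 605, so p* = £55 and q* = 180.
With the tax collected from suppliers, supply shifts: qs = 5(p − 5.5) − 95.
New equilibrium: consumers pay £57.5, suppliers receive £52, q = 165. (Wedge: pb − ps = 5.5.)
ΔPS is the trapezoid between Q = 165 and Q = 180 of height £3: ½ · (180 + 165) · 3 = £517.5.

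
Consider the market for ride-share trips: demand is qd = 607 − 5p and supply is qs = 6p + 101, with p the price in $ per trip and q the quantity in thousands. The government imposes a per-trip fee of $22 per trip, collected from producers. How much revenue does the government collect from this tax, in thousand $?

Before the tax: set 607 − 5p = 6p + 101 → p* = $46, q* = 377.
With the tax collected from producers, supply shifts: qs = 6(p − 22) + 101.
Solving gives q = 317 with buyers paying $58 and producers receiving $36 (the $22 wedge).
Revenue = t · Q = 22 · 317 = $6974.

Tax revenue = $6974 thousand.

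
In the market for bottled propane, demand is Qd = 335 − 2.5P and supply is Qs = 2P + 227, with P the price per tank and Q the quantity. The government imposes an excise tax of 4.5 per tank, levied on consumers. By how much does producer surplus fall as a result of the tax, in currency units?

Before the tax: set 335 − 2.5P = 2P + 227 → P* = 24, Q* = 275.
With the tax collected from consumers, demand (in seller-price terms) shifts: Qd = 335 − 2.5(P + 4.5).
New equilibrium: consumers pay 26, producers receive 21.5, Q = 270. (Wedge: Pb − Ps = 4.5.)
ΔPS is the trapezoid between Q = 270 and Q = 275 of height 2.5: ½ · (275 + 270) · 2.5 = 681.25.

Producer surplus falls by 681.25.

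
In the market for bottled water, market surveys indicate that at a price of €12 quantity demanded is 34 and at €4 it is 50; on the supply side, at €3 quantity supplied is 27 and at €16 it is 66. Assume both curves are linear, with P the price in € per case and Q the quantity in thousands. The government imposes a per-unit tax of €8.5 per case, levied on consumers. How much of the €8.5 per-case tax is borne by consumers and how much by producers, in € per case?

Demand slope: (50 − 34)/(4 − 12) = -2, so Qd = 58 − 2P.
Supply slope: (66 − 27)/(16 − 3) = 3, so Qs = 3P + 18.
Without the tax, 58 − 2P = 3P + 18 gives 5P = 40, so P* = €8 and Q* = 42.
With the tax collected from consumers, demand (in seller-price terms) shifts: Qd = 58 − 2(P + 8.5).
New equilibrium: consumers pay €13.1, producers receive €4.6, Q = 31.8. (Wedge: Pb − Ps = 8.5.)
Burden on consumers: €5.1; on producers: €3.4. (They sum to €8.5.)

Consumers bear €5.1 per case; producers bear €3.4 per case.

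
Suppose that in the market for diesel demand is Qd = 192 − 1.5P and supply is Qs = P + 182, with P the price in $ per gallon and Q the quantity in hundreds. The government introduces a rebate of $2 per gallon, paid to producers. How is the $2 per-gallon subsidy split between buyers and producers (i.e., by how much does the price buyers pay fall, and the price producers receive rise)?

Buyers gain $0.8 per gallon; producers gain $1.2 per gallon.

Without the subsidy, 192 − 1.5P = P + 182 gives 2.5P = 10, so P* = $4 and Q* = 186.
With a per-unit subsidy paid to producers, each receives P + 2 per unit sold, so supply becomes Qs = (P + 2) + 182.
New equilibrium: buyers pay $3.2, producers receive $5.2, Q = 187.2. (Wedge: Pb − Ps = −2.)
Gain to buyers: $0.8; to producers: $1.2. (They sum to $2.)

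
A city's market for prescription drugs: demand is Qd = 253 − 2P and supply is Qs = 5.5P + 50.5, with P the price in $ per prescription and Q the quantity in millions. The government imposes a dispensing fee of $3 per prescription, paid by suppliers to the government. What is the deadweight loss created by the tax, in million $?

Deadweight loss = $6.6 million.

Without the tax, 253 − 2P = 5.5P + 50.5 gives 7.5P = 202.5, so P* = $27 and Q* = 199.
With the tax collected from suppliers, supply shifts: Qs = 5.5(P − 3) + 50.5.
Solving gives Q = 194.6 with consumers paying $29.2 and suppliers receiving $26.2 (the $3 wedge).
Quantity falls by |ΔQ| = |199 − 194.6| = 4.4.
DWL = ½ · t · |ΔQ| = ½ · 3 · 4.4 = $6.6.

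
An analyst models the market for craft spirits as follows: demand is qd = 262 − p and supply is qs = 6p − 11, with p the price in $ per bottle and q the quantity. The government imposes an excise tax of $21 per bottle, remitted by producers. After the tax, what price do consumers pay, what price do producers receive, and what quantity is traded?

Consumers pay $57; producers receive $36; quantity = 205.

Without the tax, 262 − p = 6p − 11 gives 7p = 273, so p* = $39 and q* = 223.
With the tax collected from producers, supply shifts: qs = 6(p − 21) − 11.
Solving gives q = 205 with consumers paying $57 and producers receiving $36 (the $21 wedge).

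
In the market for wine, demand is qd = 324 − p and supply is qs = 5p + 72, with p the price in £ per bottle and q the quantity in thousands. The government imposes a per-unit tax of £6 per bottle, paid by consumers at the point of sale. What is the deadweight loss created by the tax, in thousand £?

Deadweight loss = £15 thousand.

Before the tax: set 324 − p = 5p + 72 → p* = £42, q* = 282.
With the tax collected from consumers, demand (in seller-price terms) shifts: qd = 324 − (p + 6).
Solving gives q = 277 with consumers paying £47 and suppliers receiving £41 (the £6 wedge).
Quantity falls by |ΔQ| = |282 − 277| = 5.
DWL = ½ · t · |ΔQ| = ½ · 6 · 5 = £15.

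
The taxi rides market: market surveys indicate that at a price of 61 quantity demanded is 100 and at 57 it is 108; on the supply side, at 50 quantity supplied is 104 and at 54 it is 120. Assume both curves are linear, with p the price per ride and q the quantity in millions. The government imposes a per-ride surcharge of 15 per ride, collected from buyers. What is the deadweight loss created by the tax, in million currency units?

Demand slope: (108 − 100)/(57 − 61) = -2, so qd = 222 − 2p.
Supply slope: (120 − 104)/(54 − 50) = 4, so qs = 4p − 96.
Before the tax: set 222 − 2p = 4p − 96 → p* = 53, q* = 116.
With the tax collected from buyers, demand (in seller-price terms) shifts: qd = 222 − 2(p + 15).
Solving gives q = 96 with buyers paying 63 and sellers receiving 48 (the 15 wedge).
Quantity falls by |ΔQ| = |116 − 96| = 20.
DWL = ½ · t · |ΔQ| = ½ · 15 · 20 = 150.

Deadweight loss = 150 million.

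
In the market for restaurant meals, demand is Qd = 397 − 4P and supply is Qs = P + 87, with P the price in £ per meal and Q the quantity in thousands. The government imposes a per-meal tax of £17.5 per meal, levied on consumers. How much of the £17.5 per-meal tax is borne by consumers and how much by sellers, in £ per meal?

Without the tax, 397 − 4P = P + 87 gives 5P = 310, so P* = £62 and Q* = 149.
With the tax collected from consumers, demand (in seller-price terms) shifts: Qd = 397 − 4(P + 17.5).
New equilibrium: consumers pay £65.5, sellers receive £48, Q = 135. (Wedge: Pb − Ps = 17.5.)
Burden on consumers: £3.5; on sellers: £14. (They sum to £17.5.)

Consumers bear £3.5 per meal; sellers bear £14 per meal.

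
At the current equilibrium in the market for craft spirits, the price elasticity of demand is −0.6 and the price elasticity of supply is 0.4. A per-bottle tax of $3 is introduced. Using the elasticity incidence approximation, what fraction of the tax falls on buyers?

Incidence ratio: buyers' share ≈ εs / (εs + |εd|) = 0.4 / (0.4 + 0.6) = 0.4.
Supply is the less elastic side, so buyers bear the smaller share.

Buyers' share ≈ 0.4.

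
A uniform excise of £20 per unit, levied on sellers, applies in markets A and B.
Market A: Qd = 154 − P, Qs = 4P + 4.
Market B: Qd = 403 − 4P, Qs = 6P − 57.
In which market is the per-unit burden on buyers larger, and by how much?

Market A, by £4.

Market A: pre-tax P* = £30, Q* = 124; post-tax Q = 108; per-unit burden on buyers = £16.
Market B: pre-tax P* = £46, Q* = 219; post-tax Q = 171; per-unit burden on buyers = £12.
Difference: £16 vs £12 → market A is larger by £4.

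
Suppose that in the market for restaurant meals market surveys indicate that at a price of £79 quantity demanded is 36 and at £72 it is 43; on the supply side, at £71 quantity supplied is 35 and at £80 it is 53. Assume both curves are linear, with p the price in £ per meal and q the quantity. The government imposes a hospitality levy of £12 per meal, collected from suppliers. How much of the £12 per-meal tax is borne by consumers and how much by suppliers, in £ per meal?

Consumers bear £8 per meal; suppliers bear £4 per meal.

Demand slope: (43 − 36)/(72 − 79) = -1, so qd = 115 − p.
Supply slope: (53 − 35)/(80 − 71) = 2, so qs = 2p − 107.
Without the tax, 115 − p = 2p − 107 gives 3p = 222, so p* = £74 and q* = 41.
With the tax collected from suppliers, supply shifts: qs = 2(p − 12) − 107.
New equilibrium: consumers pay £82, suppliers receive £70, q = 33. (Wedge: pb − ps = 12.)
Burden on consumers: £8; on suppliers: £4. (They sum to £12.)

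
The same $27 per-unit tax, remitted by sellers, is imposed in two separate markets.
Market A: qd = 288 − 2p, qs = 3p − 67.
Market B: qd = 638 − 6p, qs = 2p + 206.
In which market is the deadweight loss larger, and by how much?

Market B, by $109.35.

Market A: pre-tax p* = $71, q* = 146; post-tax q = 113.6; deadweight loss = $437.4.
Market B: pre-tax p* = $54, q* = 314; post-tax q = 273.5; deadweight loss = $546.75.
Difference: $437.4 vs $546.75 → market B is larger by $109.35.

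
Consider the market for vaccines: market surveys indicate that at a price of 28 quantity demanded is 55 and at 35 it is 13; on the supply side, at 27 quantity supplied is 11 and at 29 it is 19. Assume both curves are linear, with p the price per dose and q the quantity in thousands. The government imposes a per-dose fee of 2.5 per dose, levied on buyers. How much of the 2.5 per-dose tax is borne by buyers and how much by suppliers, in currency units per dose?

Buyers bear 1 per dose; suppliers bear 1.5 per dose.

Demand slope: (13 − 55)/(35 − 28) = -6, so qd = 223 − 6p.
Supply slope: (19 − 11)/(29 − 27) = 4, so qs = 4p − 97.
Before the tax: set 223 − 6p = 4p − 97 → p* = 32, q* = 31.
With the tax collected from buyers, demand (in seller-price terms) shifts: qd = 223 − 6(p + 2.5).
Solving gives q = 25 with buyers paying 33 and suppliers receiving 30.5 (the 2.5 wedge).
Burden on buyers: 1; on suppliers: 1.5. (They sum to 2.5.)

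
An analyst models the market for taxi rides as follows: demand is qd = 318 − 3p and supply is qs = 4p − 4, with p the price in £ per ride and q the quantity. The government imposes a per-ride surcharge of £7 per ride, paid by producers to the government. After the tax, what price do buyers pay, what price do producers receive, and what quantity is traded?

Without the tax, 318 − 3p = 4p − 4 gives 7p = 322, so p* = £46 and q* = 180.
With the tax collected from producers, supply shifts: qs = 4(p − 7) − 4.
New equilibrium: buyers pay £50, producers receive £43, q = 168. (Wedge: pb − ps = 7.)
The less price-elastic side of the market bears the larger share of a per-unit tax.

Buyers pay £50; producers receive £43; quantity = 168.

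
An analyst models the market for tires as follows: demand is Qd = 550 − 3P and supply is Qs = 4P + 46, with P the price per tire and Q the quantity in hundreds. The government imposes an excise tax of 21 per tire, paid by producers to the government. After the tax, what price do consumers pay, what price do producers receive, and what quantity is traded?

Consumers pay 84; producers receive 63; quantity = 298.

Before the tax: set 550 − 3P = 4P + 46 → P* = 72, Q* = 334.
With the tax collected from producers, supply shifts: Qs = 4(P − 21) + 46.
Solving gives Q = 298 with consumers paying 84 and producers receiving 63 (the 21 wedge).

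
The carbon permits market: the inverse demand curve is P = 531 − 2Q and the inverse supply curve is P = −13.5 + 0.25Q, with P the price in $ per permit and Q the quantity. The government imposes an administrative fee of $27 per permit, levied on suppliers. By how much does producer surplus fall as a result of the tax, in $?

Rewrite in direct form: Qd = 265.5 − 0.5P and Qs = 4P + 54.
Without the tax, 265.5 − 0.5P = 4P + 54 gives 4.5P = 211.5, so P* = $47 and Q* = 242.
With the tax collected from suppliers, supply shifts: Qs = 4(P − 27) + 54.
Solving gives Q = 230 with consumers paying $71 and suppliers receiving $44 (the $27 wedge).
ΔPS is the trapezoid between Q = 230 and Q = 242 of height $3: ½ · (242 + 230) · 3 = $708.

Producer surplus falls by $708.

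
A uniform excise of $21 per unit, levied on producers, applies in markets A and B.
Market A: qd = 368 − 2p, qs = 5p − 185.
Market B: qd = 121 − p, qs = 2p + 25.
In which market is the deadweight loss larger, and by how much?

Market A, by $168.

Market A: pre-tax p* = $79, q* = 210; post-tax q = 180; deadweight loss = $315.
Market B: pre-tax p* = $32, q* = 89; post-tax q = 75; deadweight loss = $147.
Difference: $315 vs $147 → market A is larger by $168.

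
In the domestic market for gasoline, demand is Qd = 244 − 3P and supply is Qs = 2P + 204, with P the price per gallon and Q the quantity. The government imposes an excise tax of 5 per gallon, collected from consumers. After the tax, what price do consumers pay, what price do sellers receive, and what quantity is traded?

Before the tax: set 244 − 3P = 2P + 204 → P* = 8, Q* = 220.
With the tax collected from consumers, demand (in seller-price terms) shifts: Qd = 244 − 3(P + 5).
New equilibrium: consumers pay 10, sellers receive 5, Q = 214. (Wedge: Pb − Ps = 5.)

Consumers pay 10; sellers receive 5; quantity = 214.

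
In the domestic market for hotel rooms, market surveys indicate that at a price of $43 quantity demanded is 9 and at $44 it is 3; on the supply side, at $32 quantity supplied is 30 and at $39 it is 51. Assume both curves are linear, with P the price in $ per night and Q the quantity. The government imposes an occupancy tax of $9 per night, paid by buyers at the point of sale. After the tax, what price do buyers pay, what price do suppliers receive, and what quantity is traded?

Buyers pay $40; suppliers receive $31; quantity = 27.

Demand slope: (3 − 9)/(44 − 43) = -6, so Qd = 267 − 6P.
Supply slope: (51 − 30)/(39 − 32) = 3, so Qs = 3P − 66.
Before the tax: set 267 − 6P = 3P − 66 → P* = $37, Q* = 45.
With the tax collected from buyers, demand (in seller-price terms) shifts: Qd = 267 − 6(P + 9).
New equilibrium: buyers pay $40, suppliers receive $31, Q = 27. (Wedge: Pb − Ps = 9.)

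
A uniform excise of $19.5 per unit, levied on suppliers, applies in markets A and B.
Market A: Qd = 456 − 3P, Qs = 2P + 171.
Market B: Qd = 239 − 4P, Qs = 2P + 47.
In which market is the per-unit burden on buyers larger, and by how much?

Market A, by $1.3.

Market A: pre-tax P* = $57, Q* = 285; post-tax Q = 261.6; per-unit burden on buyers = $7.8.
Market B: pre-tax P* = $32, Q* = 111; post-tax Q = 85; per-unit burden on buyers = $6.5.
Difference: $7.8 vs $6.5 → market A is larger by $1.3.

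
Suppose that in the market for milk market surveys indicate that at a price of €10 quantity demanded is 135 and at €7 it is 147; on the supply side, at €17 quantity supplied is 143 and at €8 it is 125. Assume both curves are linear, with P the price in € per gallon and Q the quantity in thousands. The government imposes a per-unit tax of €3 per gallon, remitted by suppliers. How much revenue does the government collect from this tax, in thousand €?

Tax revenue = €381 thousand.

Demand slope: (147 − 135)/(7 − 10) = -4, so Qd = 175 − 4P.
Supply slope: (125 − 143)/(8 − 17) = 2, so Qs = 2P + 109.
Before the tax: set 175 − 4P = 2P + 109 → P* = €11, Q* = 131.
With the tax collected from suppliers, supply shifts: Qs = 2(P − 3) + 109.
New equilibrium: buyers pay €12, suppliers receive €9, Q = 127. (Wedge: Pb − Ps = 3.)
Revenue = t · Q = 3 · 127 = €381.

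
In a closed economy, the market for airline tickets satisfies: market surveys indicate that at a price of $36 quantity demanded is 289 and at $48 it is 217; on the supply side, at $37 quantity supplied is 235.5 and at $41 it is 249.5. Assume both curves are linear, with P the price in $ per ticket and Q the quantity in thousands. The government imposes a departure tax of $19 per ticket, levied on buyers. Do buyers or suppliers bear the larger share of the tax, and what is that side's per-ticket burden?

Demand slope: (217 − 289)/(48 − 36) = -6, so Qd = 505 − 6P.
Supply slope: (249.5 − 235.5)/(41 − 37) = 3.5, so Qs = 3.5P + 106.
Before the tax: set 505 − 6P = 3.5P + 106 → P* = $42, Q* = 253.
With the tax collected from buyers, demand (in seller-price terms) shifts: Qd = 505 − 6(P + 19).
New equilibrium: buyers pay $49, suppliers receive $30, Q = 211. (Wedge: Pb − Ps = 19.)
Per-ticket burden: buyers $7, suppliers $12.
Suppliers take the larger share because supply is less price-elastic here (demand slope 6 vs supply slope 3.5).

Suppliers bear the larger share: $12 per ticket.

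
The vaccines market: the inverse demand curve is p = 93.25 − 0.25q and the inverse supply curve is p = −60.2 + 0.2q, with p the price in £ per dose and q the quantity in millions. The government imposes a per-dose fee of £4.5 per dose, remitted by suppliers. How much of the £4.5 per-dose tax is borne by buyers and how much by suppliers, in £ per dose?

Inverting to q(p) form: qd = 373 − 4p; qs = 5p + 301.
Before the tax: set 373 − 4p = 5p + 301 → p* = £8, q* = 341.
With the tax collected from suppliers, supply shifts: qs = 5(p − 4.5) + 301.
Solving gives q = 331 with buyers paying £10.5 and suppliers receiving £6 (the £4.5 wedge).
Burden on buyers: £2.5; on suppliers: £2. (They sum to £4.5.)

Buyers bear £2.5 per dose; suppliers bear £2 per dose.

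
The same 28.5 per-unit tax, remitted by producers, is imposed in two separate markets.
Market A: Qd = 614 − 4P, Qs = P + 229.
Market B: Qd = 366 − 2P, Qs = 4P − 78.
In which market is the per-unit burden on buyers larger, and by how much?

Market B, by 13.3.

Market A: pre-tax P* = 77, Q* = 306; post-tax Q = 283.2; per-unit burden on buyers = 5.7.
Market B: pre-tax P* = 74, Q* = 218; post-tax Q = 180; per-unit burden on buyers = 19.
Difference: 5.7 vs 19 → market B is larger by 13.3.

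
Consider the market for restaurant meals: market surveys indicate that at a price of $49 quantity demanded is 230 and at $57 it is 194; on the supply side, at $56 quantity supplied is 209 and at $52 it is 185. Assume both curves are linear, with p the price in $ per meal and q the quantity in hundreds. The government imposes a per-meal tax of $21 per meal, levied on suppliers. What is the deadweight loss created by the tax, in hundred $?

Deadweight loss = $567 hundred.

Demand slope: (194 − 230)/(57 − 49) = -4.5, so qd = 450.5 − 4.5p.
Supply slope: (185 − 209)/(52 − 56) = 6, so qs = 6p − 127.
Before the tax: set 450.5 − 4.5p = 6p − 127 → p* = $55, q* = 203.
With the tax collected from suppliers, supply shifts: qs = 6(p − 21) − 127.
Solving gives q = 149 with buyers paying $67 and suppliers receiving $46 (the $21 wedge).
Quantity falls by |ΔQ| = |203 − 149| = 54.
DWL = ½ · t · |ΔQ| = ½ · 21 · 54 = $567.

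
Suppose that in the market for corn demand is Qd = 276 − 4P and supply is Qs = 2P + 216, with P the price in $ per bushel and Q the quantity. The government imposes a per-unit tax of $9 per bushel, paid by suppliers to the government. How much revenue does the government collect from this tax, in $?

Before the tax: set 276 − 4P = 2P + 216 → P* = $10, Q* = 236.
With the tax collected from suppliers, supply shifts: Qs = 2(P − 9) + 216.
New equilibrium: consumers pay $13, suppliers receive $4, Q = 224. (Wedge: Pb − Ps = 9.)
Revenue = t · Q = 9 · 224 = $2016.

Tax revenue = $2016.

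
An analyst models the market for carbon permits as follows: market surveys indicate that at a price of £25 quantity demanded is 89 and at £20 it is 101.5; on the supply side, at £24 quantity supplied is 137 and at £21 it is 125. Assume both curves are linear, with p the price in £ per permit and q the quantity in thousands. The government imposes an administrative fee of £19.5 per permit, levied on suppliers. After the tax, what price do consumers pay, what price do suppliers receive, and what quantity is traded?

Consumers pay £29; suppliers receive £9.5; quantity = 79.

Demand slope: (101.5 − 89)/(20 − 25) = -2.5, so qd = 151.5 − 2.5p.
Supply slope: (125 − 137)/(21 − 24) = 4, so qs = 4p + 41.
Without the tax, 151.5 − 2.5p = 4p + 41 gives 6.5p = 110.5, so p* = £17 and q* = 109.
With the tax collected from suppliers, supply shifts: qs = 4(p − 19.5) + 41.
New equilibrium: consumers pay £29, suppliers receive £9.5, q = 79. (Wedge: pb − ps = 19.5.)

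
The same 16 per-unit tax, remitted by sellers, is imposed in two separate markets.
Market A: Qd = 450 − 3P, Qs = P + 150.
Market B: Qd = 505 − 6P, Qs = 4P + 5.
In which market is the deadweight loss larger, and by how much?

Market B, by 211.2.

Market A: pre-tax P* = 75, Q* = 225; post-tax Q = 213; deadweight loss = 96.
Market B: pre-tax P* = 50, Q* = 205; post-tax Q = 166.6; deadweight loss = 307.2.
Difference: 96 vs 307.2 → market B is larger by 211.2.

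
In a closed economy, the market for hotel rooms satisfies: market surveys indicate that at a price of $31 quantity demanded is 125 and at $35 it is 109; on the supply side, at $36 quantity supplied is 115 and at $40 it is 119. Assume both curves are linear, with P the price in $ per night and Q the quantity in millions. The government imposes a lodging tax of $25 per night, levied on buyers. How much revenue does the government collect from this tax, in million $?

Tax revenue = $2325 million.

Demand slope: (109 − 125)/(35 − 31) = -4, so Qd = 249 − 4P.
Supply slope: (119 − 115)/(40 − 36) = 1, so Qs = P + 79.
Without the tax, 249 − 4P = P + 79 gives 5P = 170, so P* = $34 and Q* = 113.
With the tax collected from buyers, demand (in seller-price terms) shifts: Qd = 249 − 4(P + 25).
Solving gives Q = 93 with buyers paying $39 and sellers receiving $14 (the $25 wedge).
Revenue = t · Q = 25 · 93 = $2325.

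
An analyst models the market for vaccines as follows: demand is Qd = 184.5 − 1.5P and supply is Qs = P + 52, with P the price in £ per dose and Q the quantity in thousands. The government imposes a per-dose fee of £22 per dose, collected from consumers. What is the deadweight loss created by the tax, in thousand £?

Without the tax, 184.5 − 1.5P = P + 52 gives 2.5P = 132.5, so P* = £53 and Q* = 105.
With the tax collected from consumers, demand (in seller-price terms) shifts: Qd = 184.5 − 1.5(P + 22).
New equilibrium: consumers pay £61.8, sellers receive £39.8, Q = 91.8. (Wedge: Pb − Ps = 22.)
Quantity falls by |ΔQ| = |105 − 91.8| = 13.2.
DWL = ½ · t · |ΔQ| = ½ · 22 · 13.2 = £145.2.

Deadweight loss = £145.2 thousand.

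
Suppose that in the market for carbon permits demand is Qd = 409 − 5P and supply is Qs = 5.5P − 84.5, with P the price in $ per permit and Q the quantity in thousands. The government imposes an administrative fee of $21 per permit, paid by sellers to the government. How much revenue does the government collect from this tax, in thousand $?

Tax revenue = $2499 thousand.

Before the tax: set 409 − 5P = 5.5P − 84.5 → P* = $47, Q* = 174.
With the tax collected from sellers, supply shifts: Qs = 5.5(P − 21) − 84.5.
Solving gives Q = 119 with consumers paying $58 and sellers receiving $37 (the $21 wedge).
Revenue = t · Q = 21 · 119 = $2499.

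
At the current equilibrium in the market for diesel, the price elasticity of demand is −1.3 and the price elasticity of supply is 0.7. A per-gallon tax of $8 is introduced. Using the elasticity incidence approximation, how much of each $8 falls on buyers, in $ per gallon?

Buyers bear ≈ $2.8 per gallon.

Incidence ratio: buyers' share ≈ εs / (εs + |εd|) = 0.7 / (0.7 + 1.3) = 0.35.
So buyers bear ≈ 0.35 × $8 = $2.8; suppliers bear $5.2.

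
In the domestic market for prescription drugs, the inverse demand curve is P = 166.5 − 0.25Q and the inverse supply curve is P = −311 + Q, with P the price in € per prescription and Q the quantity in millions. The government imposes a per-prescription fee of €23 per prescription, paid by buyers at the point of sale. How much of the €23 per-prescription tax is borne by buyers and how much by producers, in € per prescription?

Rewrite in direct form: Qd = 666 − 4P and Qs = P + 311.
Without the tax, 666 − 4P = P + 311 gives 5P = 355, so P* = €71 and Q* = 382.
With the tax collected from buyers, demand (in seller-price terms) shifts: Qd = 666 − 4(P + 23).
Solving gives Q = 363.6 with buyers paying €75.6 and producers receiving €52.6 (the €23 wedge).
Burden on buyers: €4.6; on producers: €18.4. (They sum to €23.)

Buyers bear €4.6 per prescription; producers bear €18.4 per prescription.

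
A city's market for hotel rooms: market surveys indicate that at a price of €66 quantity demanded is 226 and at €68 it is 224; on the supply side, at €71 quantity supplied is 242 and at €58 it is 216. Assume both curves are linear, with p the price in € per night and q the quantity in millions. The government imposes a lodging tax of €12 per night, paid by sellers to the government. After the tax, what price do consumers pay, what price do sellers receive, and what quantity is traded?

Consumers pay €72; sellers receive €60; quantity = 220.

Demand slope: (224 − 226)/(68 − 66) = -1, so qd = 292 − p.
Supply slope: (216 − 242)/(58 − 71) = 2, so qs = 2p + 100.
Before the tax: set 292 − p = 2p + 100 → p* = €64, q* = 228.
With the tax collected from sellers, supply shifts: qs = 2(p − 12) + 100.
Solving gives q = 220 with consumers paying €72 and sellers receiving €60 (the €12 wedge).
The less price-elastic side of the market bears the larger share of a per-unit tax.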